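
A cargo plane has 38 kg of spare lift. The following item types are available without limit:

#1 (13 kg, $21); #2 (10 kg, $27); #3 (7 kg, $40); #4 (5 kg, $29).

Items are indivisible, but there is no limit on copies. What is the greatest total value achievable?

Best value-per-unit is #4 at 29/5; filling with it alone gives 7×29 = 203.
Optimal mix: 4×#3 + 2×#4 → weight 38, value 218.

$218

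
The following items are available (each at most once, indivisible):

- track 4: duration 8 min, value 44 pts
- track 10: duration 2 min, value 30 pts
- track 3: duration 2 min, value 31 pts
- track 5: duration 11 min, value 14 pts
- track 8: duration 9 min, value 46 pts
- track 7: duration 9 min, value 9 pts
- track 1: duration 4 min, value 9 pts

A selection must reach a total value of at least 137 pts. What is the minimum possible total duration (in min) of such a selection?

Subsets with value ≥ 137, sorted by total duration:
- track 4+track 10+track 3+track 8: duration 21, value 151
- track 4+track 10+track 3+track 8+track 1: duration 25, value 160
- track 4+track 10+track 3+track 8+track 7: duration 30, value 160
- track 4+track 10+track 3+track 5+track 8: duration 32, value 165
Minimum duration: 21 min.

21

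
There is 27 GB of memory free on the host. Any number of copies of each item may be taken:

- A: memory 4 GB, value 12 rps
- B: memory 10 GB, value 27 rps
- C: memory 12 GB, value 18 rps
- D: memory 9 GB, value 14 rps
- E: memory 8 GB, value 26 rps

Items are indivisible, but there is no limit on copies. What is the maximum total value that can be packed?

Best value-per-unit is E at 26/8; filling with it alone gives 3×26 = 78.
Optimal mix: 1×B + 2×E → memory 26, value 79.

79 rps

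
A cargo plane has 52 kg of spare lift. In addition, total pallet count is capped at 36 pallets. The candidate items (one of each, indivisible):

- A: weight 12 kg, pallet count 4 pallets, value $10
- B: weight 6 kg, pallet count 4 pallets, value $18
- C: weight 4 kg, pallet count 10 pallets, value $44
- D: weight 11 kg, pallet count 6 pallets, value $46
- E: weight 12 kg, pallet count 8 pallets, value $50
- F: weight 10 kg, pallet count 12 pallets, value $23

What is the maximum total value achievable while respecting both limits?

$168

Feasible sets respecting both limits:
- A+B+C+D+E: weight 45, pallet count 32, value 168
- C+D+E+F: weight 37, pallet count 36, value 163
- B+C+D+E: weight 33, pallet count 28, value 158
- A+C+D+E: weight 39, pallet count 28, value 150
Best: $168.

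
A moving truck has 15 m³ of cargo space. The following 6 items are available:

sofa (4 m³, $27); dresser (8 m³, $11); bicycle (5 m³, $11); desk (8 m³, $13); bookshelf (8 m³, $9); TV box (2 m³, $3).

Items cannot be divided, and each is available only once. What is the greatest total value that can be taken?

$43

This is a 0/1 knapsack; check combinations near the capacity.
- sofa+desk+TV box: volume 4+8+2=14, value 27+13+3=43
- sofa+bicycle+TV box: volume 4+5+2=11, value 27+11+3=41
- sofa+dresser+TV box: volume 4+8+2=14, value 27+11+3=41
- sofa+desk: volume 4+8=12, value 27+13=40
- sofa+bookshelf+TV box: volume 4+8+2=14, value 27+9+3=39
Best: $43.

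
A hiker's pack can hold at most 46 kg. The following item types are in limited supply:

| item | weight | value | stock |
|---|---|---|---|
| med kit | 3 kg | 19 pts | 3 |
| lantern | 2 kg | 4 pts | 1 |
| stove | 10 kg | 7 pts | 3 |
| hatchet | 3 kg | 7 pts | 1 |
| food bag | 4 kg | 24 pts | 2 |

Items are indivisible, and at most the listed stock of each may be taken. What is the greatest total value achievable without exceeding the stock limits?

Top feasible selections:
- 3×med kit + 1×lantern + 2×stove + 1×hatchet + 2×food bag: weight 42, value 130
- 3×med kit + 2×stove + 1×hatchet + 2×food bag: weight 40, value 126
Best: 130 pts.

130 pts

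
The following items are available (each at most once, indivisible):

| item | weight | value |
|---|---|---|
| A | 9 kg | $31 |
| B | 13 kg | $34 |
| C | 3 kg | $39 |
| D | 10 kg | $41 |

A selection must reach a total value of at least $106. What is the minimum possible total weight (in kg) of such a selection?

Subsets with value ≥ 106, sorted by total weight:
- A+C+D: weight 22, value 111
- B+C+D: weight 26, value 114
- A+B+D: weight 32, value 106
- A+B+C+D: weight 35, value 145
Minimum weight: 22 kg.

22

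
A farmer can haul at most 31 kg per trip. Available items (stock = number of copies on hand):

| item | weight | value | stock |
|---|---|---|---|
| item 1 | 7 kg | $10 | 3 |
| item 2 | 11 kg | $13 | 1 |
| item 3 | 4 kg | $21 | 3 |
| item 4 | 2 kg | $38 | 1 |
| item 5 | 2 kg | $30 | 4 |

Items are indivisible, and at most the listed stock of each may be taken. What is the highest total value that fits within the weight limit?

$231

Best selections within weight 31 and stock limits:
- 1×item 1 + 3×item 3 + 1×item 4 + 4×item 5: weight 29, value 231
- 3×item 3 + 1×item 4 + 4×item 5: weight 22, value 221
- 1×item 2 + 2×item 3 + 1×item 4 + 4×item 5: weight 29, value 213
- 1×item 1 + 2×item 3 + 1×item 4 + 4×item 5: weight 25, value 210
Best: $231.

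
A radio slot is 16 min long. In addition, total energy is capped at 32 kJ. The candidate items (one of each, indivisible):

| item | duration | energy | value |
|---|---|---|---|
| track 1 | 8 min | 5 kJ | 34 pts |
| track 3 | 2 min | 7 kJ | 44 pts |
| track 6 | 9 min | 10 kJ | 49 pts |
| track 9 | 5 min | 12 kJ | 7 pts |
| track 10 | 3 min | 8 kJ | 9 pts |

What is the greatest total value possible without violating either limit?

102 pts

Feasible sets respecting both limits:
- track 3+track 6+track 10: duration 14, energy 25, value 102
- track 3+track 6+track 9: duration 16, energy 29, value 100
- track 3+track 6: duration 11, energy 17, value 93
Best: 102 pts.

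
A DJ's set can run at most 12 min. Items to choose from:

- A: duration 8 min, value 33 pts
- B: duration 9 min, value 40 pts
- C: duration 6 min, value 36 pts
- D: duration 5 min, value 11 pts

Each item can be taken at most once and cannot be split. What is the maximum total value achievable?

47 pts

This is a 0/1 knapsack; check combinations near the capacity.
- C+D: duration 6+5=11, value 36+11=47
- B: duration 9, value 40
- C: duration 6, value 36
- A: duration 8, value 33
Best: 47 pts.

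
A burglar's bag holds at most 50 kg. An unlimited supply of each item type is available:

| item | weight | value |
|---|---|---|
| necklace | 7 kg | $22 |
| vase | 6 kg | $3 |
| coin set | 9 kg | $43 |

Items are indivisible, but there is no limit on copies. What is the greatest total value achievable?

$216

Best value-per-unit is coin set at 43/9; filling with it alone gives 5×43 = 215.
Optimal mix: 2×necklace + 4×coin set → weight 50, value 216.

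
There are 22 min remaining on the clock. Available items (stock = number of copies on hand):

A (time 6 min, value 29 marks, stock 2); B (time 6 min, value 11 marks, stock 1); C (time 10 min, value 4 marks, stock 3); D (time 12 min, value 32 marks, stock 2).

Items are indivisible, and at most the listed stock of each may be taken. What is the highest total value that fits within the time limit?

69 marks

Best selections within time 22 and stock limits:
- 2×A + 1×B: time 18, value 69
- 2×A + 1×C: time 22, value 62
- 1×A + 1×D: time 18, value 61
Best: 69 marks.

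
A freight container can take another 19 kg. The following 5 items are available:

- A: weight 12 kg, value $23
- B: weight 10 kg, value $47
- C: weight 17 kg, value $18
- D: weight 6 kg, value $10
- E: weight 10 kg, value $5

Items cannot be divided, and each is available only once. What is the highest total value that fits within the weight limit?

$57

Check high-value combinations within 19 kg:
- B+D: weight 10+6=16, value 47+10=57
- B: weight 10, value 47
- A+D: weight 12+6=18, value 23+10=33
- A: weight 12, value 23
Best: $57.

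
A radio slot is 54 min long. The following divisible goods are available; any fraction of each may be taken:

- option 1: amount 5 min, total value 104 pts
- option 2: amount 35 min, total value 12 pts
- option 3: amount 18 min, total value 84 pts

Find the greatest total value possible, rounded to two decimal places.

Take in order of value per unit:
- option 1 (104/5 per unit): all 5 → value 104, running total 104.00
- option 3 (84/18 per unit): all 18 → value 84, running total 188.00
- option 2 (12/35 per unit): 31 of 35 → value 31×12/35 = 10.6286, running total 198.63
Total 198.63.

198.63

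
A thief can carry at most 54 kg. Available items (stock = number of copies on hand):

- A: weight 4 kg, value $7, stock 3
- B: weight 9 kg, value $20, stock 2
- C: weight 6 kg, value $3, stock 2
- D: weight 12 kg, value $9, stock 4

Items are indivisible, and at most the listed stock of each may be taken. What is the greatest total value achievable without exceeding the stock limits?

Top feasible selections:
- 3×A + 2×B + 2×D: weight 54, value 79
- 3×A + 2×B + 2×C + 1×D: weight 54, value 76
Best: $79.

$79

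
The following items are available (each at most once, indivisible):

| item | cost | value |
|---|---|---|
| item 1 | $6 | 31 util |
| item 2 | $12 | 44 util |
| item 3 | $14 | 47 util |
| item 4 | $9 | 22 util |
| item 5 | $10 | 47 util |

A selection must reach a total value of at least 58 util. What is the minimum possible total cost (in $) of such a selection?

16

Subsets with value ≥ 58, sorted by total cost:
- item 1+item 5: cost 16, value 78
- item 1+item 2: cost 18, value 75
- item 4+item 5: cost 19, value 69
- item 1+item 3: cost 20, value 78
Minimum cost: 16 $.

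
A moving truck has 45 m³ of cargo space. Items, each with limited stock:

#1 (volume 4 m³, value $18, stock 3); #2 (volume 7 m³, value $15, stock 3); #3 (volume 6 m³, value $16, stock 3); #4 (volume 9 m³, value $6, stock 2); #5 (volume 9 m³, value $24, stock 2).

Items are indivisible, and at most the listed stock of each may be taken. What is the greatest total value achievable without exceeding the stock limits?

$134

Top feasible selections:
- 3×#1 + 2×#3 + 2×#5: volume 42, value 134
- 3×#1 + 1×#2 + 1×#3 + 2×#5: volume 43, value 133
- 2×#1 + 3×#3 + 2×#5: volume 44, value 132
Best: $134.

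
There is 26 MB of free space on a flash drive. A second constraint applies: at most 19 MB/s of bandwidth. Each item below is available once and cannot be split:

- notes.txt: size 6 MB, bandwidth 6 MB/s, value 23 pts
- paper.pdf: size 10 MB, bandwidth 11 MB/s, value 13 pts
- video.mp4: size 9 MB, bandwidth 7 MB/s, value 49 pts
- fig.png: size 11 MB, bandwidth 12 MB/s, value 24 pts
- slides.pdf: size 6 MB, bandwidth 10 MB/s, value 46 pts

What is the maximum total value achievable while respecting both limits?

Feasible sets respecting both limits:
- video.mp4+slides.pdf: size 15, bandwidth 17, value 95
- video.mp4+fig.png: size 20, bandwidth 19, value 73
- notes.txt+video.mp4: size 15, bandwidth 13, value 72
Best: 95 pts.

95 pts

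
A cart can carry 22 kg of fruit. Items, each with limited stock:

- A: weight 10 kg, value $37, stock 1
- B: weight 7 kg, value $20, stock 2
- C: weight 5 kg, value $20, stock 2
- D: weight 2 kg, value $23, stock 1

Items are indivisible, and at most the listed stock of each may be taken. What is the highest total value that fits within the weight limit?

$100

Top feasible selections:
- 1×A + 2×C + 1×D: weight 22, value 100
- 1×B + 2×C + 1×D: weight 19, value 83
- 2×B + 1×C + 1×D: weight 21, value 83
- 1×A + 1×C + 1×D: weight 17, value 80
Best: $100.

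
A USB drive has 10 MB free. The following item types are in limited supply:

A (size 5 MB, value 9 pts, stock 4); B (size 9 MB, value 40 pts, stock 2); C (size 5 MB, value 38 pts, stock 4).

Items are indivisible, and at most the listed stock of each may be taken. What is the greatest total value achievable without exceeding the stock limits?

76 pts

Top feasible selections:
- 2×C: size 10, value 76
- 1×A + 1×C: size 10, value 47
Best: 76 pts.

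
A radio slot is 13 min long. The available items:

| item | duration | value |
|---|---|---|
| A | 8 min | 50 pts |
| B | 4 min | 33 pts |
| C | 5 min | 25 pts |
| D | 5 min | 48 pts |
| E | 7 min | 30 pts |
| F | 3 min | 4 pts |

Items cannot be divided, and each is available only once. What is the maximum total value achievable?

98 pts

Check high-value combinations within 13 min:
- A+D: duration 8+5=13, value 50+48=98
- B+D+F: duration 4+5+3=12, value 33+48+4=85
- A+B: duration 8+4=12, value 50+33=83
Best: 98 pts.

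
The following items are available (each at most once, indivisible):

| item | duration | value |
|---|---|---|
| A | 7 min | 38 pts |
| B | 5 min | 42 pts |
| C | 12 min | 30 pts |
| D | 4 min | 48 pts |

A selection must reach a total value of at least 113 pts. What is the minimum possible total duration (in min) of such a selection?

16

Subsets with value ≥ 113, sorted by total duration:
- A+B+D: duration 16, value 128
- B+C+D: duration 21, value 120
- A+C+D: duration 23, value 116
Minimum duration: 16 min.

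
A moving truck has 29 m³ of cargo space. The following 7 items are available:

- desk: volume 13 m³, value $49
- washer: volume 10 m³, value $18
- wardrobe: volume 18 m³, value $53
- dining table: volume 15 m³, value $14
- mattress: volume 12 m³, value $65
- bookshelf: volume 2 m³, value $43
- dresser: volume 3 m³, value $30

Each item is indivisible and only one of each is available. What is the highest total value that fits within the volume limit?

$157

Check high-value combinations within 29 m³:
- desk+mattress+bookshelf: volume 13+12+2=27, value 49+65+43=157
- washer+mattress+bookshelf+dresser: volume 10+12+2+3=27, value 18+65+43+30=156
- desk+mattress+dresser: volume 13+12+3=28, value 49+65+30=144
- desk+washer+bookshelf+dresser: volume 13+10+2+3=28, value 49+18+43+30=140
Best: $157.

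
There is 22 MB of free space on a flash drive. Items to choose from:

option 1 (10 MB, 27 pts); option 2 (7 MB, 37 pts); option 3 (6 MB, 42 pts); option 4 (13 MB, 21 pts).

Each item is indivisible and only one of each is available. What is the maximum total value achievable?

79 pts

Check high-value combinations within 22 MB:
- option 2+option 3: size 7+6=13, value 37+42=79
- option 1+option 3: size 10+6=16, value 27+42=69
- option 1+option 2: size 10+7=17, value 27+37=64
- option 3+option 4: size 6+13=19, value 42+21=63
- option 2+option 4: size 7+13=20, value 37+21=58
Best: 79 pts.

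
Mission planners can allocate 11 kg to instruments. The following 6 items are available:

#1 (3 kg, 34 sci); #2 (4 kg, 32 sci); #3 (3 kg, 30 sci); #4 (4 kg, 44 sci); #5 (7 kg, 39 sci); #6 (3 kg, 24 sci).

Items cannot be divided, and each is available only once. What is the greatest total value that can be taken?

110 sci

Check high-value combinations within 11 kg:
- #1+#2+#4: mass 3+4+4=11, value 34+32+44=110
- #1+#3+#4: mass 3+3+4=10, value 34+30+44=108
- #2+#3+#4: mass 4+3+4=11, value 32+30+44=106
- #1+#4+#6: mass 3+4+3=10, value 34+44+24=102
- #2+#4+#6: mass 4+4+3=11, value 32+44+24=100
Best: 110 sci.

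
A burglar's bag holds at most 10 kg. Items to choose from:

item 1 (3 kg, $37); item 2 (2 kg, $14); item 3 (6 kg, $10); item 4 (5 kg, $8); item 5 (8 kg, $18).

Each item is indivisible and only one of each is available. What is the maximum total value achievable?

Check high-value combinations within 10 kg:
- item 1+item 2+item 4: weight 3+2+5=10, value 37+14+8=59
- item 1+item 2: weight 3+2=5, value 37+14=51
- item 1+item 3: weight 3+6=9, value 37+10=47
- item 1+item 4: weight 3+5=8, value 37+8=45
- item 1: weight 3, value 37
Best: $59.

$59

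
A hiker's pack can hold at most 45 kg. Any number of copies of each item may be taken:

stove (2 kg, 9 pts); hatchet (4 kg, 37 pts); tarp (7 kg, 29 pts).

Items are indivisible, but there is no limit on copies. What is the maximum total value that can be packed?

407 pts

Best value-per-unit is hatchet at 37/4, and filling with it alone uses weight 11×4=44. No mix of the others beats 11×37 = 407.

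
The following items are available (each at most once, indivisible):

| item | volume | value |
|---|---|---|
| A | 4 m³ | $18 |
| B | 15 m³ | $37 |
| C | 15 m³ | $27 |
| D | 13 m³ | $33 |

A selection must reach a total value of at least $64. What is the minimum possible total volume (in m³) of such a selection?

28

Subsets with value ≥ 64, sorted by total volume:
- B+D: volume 28, value 70
- B+C: volume 30, value 64
- A+B+D: volume 32, value 88
Minimum volume: 28 m³.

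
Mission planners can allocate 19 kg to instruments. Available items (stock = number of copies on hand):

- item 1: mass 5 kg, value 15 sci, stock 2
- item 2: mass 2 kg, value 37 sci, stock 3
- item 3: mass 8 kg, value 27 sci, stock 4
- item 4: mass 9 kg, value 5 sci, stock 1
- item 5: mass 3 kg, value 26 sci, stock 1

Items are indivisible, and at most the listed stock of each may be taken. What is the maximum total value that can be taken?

Best selections within mass 19 and stock limits:
- 2×item 1 + 3×item 2 + 1×item 5: mass 19, value 167
- 3×item 2 + 1×item 3 + 1×item 5: mass 17, value 164
- 1×item 1 + 3×item 2 + 1×item 3: mass 19, value 153
- 1×item 1 + 3×item 2 + 1×item 5: mass 14, value 152
Best: 167 sci.

167 sci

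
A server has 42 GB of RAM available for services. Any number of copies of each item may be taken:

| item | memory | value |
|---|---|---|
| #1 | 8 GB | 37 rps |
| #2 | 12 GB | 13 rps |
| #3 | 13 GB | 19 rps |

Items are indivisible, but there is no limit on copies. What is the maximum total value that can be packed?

185 rps

Best value-per-unit is #1 at 37/8, and filling with it alone uses memory 5×8=40. No mix of the others beats 5×37 = 185.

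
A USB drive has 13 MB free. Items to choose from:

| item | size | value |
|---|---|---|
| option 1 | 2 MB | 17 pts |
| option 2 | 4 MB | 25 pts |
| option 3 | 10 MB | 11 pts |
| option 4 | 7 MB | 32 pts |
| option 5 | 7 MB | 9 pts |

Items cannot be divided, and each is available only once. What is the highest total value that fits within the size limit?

74 pts

This is a 0/1 knapsack; check combinations near the capacity.
- option 1+option 2+option 4: size 2+4+7=13, value 17+25+32=74
- option 2+option 4: size 4+7=11, value 25+32=57
- option 1+option 2+option 5: size 2+4+7=13, value 17+25+9=51
- option 1+option 4: size 2+7=9, value 17+32=49
Best: 74 pts.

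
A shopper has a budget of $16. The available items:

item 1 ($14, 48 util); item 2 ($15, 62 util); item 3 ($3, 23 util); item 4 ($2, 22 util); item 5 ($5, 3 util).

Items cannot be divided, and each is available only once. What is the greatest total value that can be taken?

Check high-value combinations within $16:
- item 1+item 4: cost 14+2=16, value 48+22=70
- item 2: cost 15, value 62
- item 3+item 4+item 5: cost 3+2+5=10, value 23+22+3=48
Best: 70 util.

70 util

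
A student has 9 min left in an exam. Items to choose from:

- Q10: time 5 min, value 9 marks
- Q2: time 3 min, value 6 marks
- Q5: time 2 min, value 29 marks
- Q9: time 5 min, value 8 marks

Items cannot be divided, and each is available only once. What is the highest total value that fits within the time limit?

38 marks

Check high-value combinations within 9 min:
- Q10+Q5: time 5+2=7, value 9+29=38
- Q5+Q9: time 2+5=7, value 29+8=37
- Q2+Q5: time 3+2=5, value 6+29=35
- Q5: time 2, value 29
- Q10+Q2: time 5+3=8, value 9+6=15
Best: 38 marks.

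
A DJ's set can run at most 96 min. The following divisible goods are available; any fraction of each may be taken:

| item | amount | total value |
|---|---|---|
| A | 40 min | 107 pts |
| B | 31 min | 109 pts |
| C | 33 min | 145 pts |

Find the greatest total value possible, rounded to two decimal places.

Take in order of value per unit:
- C (145/33 per unit): all 33 → value 145, running total 145.00
- B (109/31 per unit): all 31 → value 109, running total 254.00
- A (107/40 per unit): 32 of 40 → value 32×107/40 = 85.6000, running total 339.60
Total 339.60.

339.60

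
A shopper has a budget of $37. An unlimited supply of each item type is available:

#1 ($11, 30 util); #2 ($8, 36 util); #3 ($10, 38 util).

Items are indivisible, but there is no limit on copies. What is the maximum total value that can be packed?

Best value-per-unit is #2 at 36/8; filling with it alone gives 4×36 = 144.
Optimal mix: 2×#2 + 2×#3 → cost 36, value 148.

148 util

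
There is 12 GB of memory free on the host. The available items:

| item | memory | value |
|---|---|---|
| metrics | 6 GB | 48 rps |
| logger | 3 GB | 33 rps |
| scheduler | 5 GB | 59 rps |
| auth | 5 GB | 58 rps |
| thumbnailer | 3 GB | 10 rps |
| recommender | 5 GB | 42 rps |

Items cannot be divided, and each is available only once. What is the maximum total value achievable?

117 rps

Check high-value combinations within 12 GB:
- scheduler+auth: memory 5+5=10, value 59+58=117
- metrics+scheduler: memory 6+5=11, value 48+59=107
- metrics+auth: memory 6+5=11, value 48+58=106
- logger+scheduler+thumbnailer: memory 3+5+3=11, value 33+59+10=102
- scheduler+recommender: memory 5+5=10, value 59+42=101
Best: 117 rps.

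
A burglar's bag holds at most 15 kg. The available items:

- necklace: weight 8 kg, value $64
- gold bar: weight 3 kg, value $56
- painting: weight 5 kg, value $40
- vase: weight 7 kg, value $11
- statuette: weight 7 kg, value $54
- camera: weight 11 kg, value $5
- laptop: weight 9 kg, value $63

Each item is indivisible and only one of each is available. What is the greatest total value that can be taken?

$150

Check high-value combinations within 15 kg:
- gold bar+painting+statuette: weight 3+5+7=15, value 56+40+54=150
- necklace+gold bar: weight 8+3=11, value 64+56=120
- gold bar+laptop: weight 3+9=12, value 56+63=119
- necklace+statuette: weight 8+7=15, value 64+54=118
Best: $150.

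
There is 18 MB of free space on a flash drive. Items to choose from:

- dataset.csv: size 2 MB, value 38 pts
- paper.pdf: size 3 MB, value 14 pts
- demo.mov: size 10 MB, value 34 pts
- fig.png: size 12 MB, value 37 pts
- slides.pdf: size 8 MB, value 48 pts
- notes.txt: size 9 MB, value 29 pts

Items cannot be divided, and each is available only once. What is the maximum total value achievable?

100 pts

This is a 0/1 knapsack; check combinations near the capacity.
- dataset.csv+paper.pdf+slides.pdf: size 2+3+8=13, value 38+14+48=100
- dataset.csv+paper.pdf+fig.png: size 2+3+12=17, value 38+14+37=89
- dataset.csv+slides.pdf: size 2+8=10, value 38+48=86
- dataset.csv+paper.pdf+demo.mov: size 2+3+10=15, value 38+14+34=86
- demo.mov+slides.pdf: size 10+8=18, value 34+48=82
Best: 100 pts.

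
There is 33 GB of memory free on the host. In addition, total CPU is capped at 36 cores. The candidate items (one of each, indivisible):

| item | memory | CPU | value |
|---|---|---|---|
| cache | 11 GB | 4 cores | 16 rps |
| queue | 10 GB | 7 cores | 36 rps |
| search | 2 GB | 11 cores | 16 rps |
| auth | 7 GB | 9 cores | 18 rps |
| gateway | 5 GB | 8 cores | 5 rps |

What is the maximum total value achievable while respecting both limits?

Feasible sets respecting both limits:
- cache+queue+search+auth: memory 30, CPU 31, value 86
- cache+queue+auth+gateway: memory 33, CPU 28, value 75
- queue+search+auth+gateway: memory 24, CPU 35, value 75
- cache+queue+search+gateway: memory 28, CPU 30, value 73
Best: 86 rps.

86 rps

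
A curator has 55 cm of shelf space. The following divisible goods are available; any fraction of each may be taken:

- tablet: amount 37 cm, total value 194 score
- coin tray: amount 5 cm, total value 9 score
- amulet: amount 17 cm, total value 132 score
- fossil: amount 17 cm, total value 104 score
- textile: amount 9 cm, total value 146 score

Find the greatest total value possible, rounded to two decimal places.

444.92

Take in order of value per unit:
- textile (146/9 per unit): all 9 → value 146, running total 146.00
- amulet (132/17 per unit): all 17 → value 132, running total 278.00
- fossil (104/17 per unit): all 17 → value 104, running total 382.00
- tablet (194/37 per unit): 12 of 37 → value 12×194/37 = 62.9189, running total 444.92
Total 444.92.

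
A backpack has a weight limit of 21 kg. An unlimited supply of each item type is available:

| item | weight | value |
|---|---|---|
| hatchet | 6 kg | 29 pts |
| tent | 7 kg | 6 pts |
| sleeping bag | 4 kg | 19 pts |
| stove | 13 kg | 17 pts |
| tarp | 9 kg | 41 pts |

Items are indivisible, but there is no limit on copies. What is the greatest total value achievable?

Best value-per-unit is hatchet at 29/6; filling with it alone gives 3×29 = 87.
Optimal mix: 2×hatchet + 1×tarp → weight 21, value 99.

99 pts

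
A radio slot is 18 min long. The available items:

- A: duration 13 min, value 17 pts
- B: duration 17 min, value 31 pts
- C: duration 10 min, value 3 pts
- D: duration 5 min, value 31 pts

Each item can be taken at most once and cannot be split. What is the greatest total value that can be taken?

Check high-value combinations within 18 min:
- A+D: duration 13+5=18, value 17+31=48
- C+D: duration 10+5=15, value 3+31=34
- D: duration 5, value 31
- B: duration 17, value 31
- A: duration 13, value 17
Best: 48 pts.

48 pts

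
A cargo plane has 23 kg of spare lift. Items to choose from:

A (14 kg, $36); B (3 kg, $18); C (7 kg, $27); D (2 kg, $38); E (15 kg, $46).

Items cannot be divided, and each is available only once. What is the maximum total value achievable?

Check high-value combinations within 23 kg:
- B+D+E: weight 3+2+15=20, value 18+38+46=102
- A+C+D: weight 14+7+2=23, value 36+27+38=101
- A+B+D: weight 14+3+2=19, value 36+18+38=92
Best: $102.

$102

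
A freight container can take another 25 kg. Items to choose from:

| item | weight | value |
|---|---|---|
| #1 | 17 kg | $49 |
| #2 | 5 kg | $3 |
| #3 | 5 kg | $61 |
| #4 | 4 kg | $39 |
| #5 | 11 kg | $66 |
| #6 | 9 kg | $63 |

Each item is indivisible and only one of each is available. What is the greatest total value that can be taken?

$190

Check high-value combinations within 25 kg:
- #3+#5+#6: weight 5+11+9=25, value 61+66+63=190
- #2+#3+#4+#5: weight 5+5+4+11=25, value 3+61+39+66=169
- #4+#5+#6: weight 4+11+9=24, value 39+66+63=168
- #3+#4+#5: weight 5+4+11=20, value 61+39+66=166
Best: $190.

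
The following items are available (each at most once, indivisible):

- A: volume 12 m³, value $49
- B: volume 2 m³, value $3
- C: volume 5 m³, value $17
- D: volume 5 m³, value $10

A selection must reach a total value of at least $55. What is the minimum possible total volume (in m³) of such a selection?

17

Subsets with value ≥ 55, sorted by total volume:
- A+C: volume 17, value 66
- A+D: volume 17, value 59
- A+B+C: volume 19, value 69
Minimum volume: 17 m³.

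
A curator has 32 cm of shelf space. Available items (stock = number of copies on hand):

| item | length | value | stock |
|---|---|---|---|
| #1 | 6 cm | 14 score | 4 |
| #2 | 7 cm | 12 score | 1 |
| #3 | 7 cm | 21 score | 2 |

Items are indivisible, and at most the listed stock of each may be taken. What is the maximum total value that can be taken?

Top feasible selections:
- 3×#1 + 2×#3: length 32, value 84
- 4×#1 + 1×#3: length 31, value 77
- 3×#1 + 1×#2 + 1×#3: length 32, value 75
- 2×#1 + 2×#3: length 26, value 70
Best: 84 score.

84 score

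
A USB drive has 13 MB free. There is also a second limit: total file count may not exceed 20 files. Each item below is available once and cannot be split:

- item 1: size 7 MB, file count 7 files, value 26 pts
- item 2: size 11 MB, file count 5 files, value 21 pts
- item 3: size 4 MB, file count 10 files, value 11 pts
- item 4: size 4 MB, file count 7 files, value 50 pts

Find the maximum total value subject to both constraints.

Feasible sets respecting both limits:
- item 1+item 4: size 11, file count 14, value 76
- item 3+item 4: size 8, file count 17, value 61
- item 4: size 4, file count 7, value 50
- item 1+item 3: size 11, file count 17, value 37
Best: 76 pts.

76 pts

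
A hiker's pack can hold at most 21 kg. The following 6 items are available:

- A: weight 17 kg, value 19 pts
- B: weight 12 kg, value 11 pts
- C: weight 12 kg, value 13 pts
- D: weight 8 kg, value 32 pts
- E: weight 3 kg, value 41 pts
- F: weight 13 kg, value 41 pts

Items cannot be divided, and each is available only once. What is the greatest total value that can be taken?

82 pts

Check high-value combinations within 21 kg:
- E+F: weight 3+13=16, value 41+41=82
- D+E: weight 8+3=11, value 32+41=73
- D+F: weight 8+13=21, value 32+41=73
- A+E: weight 17+3=20, value 19+41=60
- C+E: weight 12+3=15, value 13+41=54
Best: 82 pts.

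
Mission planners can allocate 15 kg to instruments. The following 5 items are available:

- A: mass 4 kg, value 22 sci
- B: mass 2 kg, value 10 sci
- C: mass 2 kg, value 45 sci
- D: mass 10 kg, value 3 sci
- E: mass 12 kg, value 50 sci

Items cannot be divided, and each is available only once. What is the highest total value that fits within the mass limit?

This is a 0/1 knapsack; check combinations near the capacity.
- C+E: mass 2+12=14, value 45+50=95
- A+B+C: mass 4+2+2=8, value 22+10+45=77
- A+C: mass 4+2=6, value 22+45=67
- B+E: mass 2+12=14, value 10+50=60
- B+C+D: mass 2+2+10=14, value 10+45+3=58
Best: 95 sci.

95 sci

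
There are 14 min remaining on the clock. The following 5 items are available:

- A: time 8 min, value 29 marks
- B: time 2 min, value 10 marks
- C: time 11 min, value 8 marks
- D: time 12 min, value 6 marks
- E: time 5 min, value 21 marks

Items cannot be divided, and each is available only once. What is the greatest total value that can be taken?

Check high-value combinations within 14 min:
- A+E: time 8+5=13, value 29+21=50
- A+B: time 8+2=10, value 29+10=39
- B+E: time 2+5=7, value 10+21=31
Best: 50 marks.

50 marks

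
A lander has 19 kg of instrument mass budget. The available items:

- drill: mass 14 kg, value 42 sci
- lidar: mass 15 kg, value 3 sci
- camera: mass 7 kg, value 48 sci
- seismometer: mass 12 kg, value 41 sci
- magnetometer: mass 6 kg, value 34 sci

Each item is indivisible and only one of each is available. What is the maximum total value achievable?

Check high-value combinations within 19 kg:
- camera+seismometer: mass 7+12=19, value 48+41=89
- camera+magnetometer: mass 7+6=13, value 48+34=82
- seismometer+magnetometer: mass 12+6=18, value 41+34=75
- camera: mass 7, value 48
- drill: mass 14, value 42
Best: 89 sci.

89 sci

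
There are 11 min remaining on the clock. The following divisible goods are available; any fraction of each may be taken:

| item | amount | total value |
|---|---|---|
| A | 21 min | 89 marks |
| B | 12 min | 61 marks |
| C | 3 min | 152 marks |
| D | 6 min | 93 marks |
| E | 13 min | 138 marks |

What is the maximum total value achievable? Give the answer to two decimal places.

266.23

Take in order of value per unit:
- C (152/3 per unit): all 3 → value 152, running total 152.00
- D (93/6 per unit): all 6 → value 93, running total 245.00
- E (138/13 per unit): 2 of 13 → value 2×138/13 = 21.2308, running total 266.23
Total 266.23.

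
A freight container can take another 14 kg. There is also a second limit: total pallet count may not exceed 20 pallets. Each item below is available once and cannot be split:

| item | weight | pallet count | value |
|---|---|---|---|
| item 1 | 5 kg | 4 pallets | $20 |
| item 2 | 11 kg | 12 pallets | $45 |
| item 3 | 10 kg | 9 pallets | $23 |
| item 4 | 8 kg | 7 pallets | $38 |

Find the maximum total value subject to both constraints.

$58

Feasible sets respecting both limits:
- item 1+item 4: weight 13, pallet count 11, value 58
- item 2: weight 11, pallet count 12, value 45
- item 4: weight 8, pallet count 7, value 38
Best: $58.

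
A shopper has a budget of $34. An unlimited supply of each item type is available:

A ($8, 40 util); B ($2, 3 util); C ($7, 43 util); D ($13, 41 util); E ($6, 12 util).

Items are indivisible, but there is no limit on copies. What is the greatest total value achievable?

Best value-per-unit is C at 43/7; filling with it alone gives 4×43 = 172.
Optimal mix: 4×C + 1×E → cost 34, value 184.

184 util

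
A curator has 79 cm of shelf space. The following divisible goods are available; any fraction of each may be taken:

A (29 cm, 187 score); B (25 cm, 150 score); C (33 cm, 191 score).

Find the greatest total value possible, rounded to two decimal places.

481.70

Take in order of value per unit:
- A (187/29 per unit): all 29 → value 187, running total 187.00
- B (150/25 per unit): all 25 → value 150, running total 337.00
- C (191/33 per unit): 25 of 33 → value 25×191/33 = 144.6970, running total 481.70
Total 481.70.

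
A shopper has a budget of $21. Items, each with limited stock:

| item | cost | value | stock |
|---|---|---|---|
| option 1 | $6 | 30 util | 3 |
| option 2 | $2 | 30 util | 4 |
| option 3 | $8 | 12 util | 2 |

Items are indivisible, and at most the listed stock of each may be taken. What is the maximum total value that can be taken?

180 util

Top feasible selections:
- 2×option 1 + 4×option 2: cost 20, value 180
- 1×option 1 + 4×option 2: cost 14, value 150
- 2×option 1 + 3×option 2: cost 18, value 150
Best: 180 util.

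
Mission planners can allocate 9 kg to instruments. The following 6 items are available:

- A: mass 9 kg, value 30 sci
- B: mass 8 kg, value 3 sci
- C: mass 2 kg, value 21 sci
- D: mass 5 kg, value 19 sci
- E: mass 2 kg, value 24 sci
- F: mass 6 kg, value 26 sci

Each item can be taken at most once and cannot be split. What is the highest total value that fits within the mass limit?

64 sci

Check high-value combinations within 9 kg:
- C+D+E: mass 2+5+2=9, value 21+19+24=64
- E+F: mass 2+6=8, value 24+26=50
- C+F: mass 2+6=8, value 21+26=47
Best: 64 sci.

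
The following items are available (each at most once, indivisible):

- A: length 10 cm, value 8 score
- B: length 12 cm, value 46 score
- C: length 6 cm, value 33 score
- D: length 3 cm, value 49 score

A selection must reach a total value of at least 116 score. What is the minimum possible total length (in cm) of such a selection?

Subsets with value ≥ 116, sorted by total length:
- B+C+D: length 21, value 128
- A+B+C+D: length 31, value 136
Minimum length: 21 cm.

21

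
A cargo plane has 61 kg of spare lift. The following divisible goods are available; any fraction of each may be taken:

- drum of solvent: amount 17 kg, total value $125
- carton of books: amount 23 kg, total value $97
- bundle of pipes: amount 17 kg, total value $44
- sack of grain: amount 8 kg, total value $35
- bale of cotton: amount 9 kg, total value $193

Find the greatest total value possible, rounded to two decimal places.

460.35

Take in order of value per unit:
- bale of cotton (193/9 per unit): all 9 → value 193, running total 193.00
- drum of solvent (125/17 per unit): all 17 → value 125, running total 318.00
- sack of grain (35/8 per unit): all 8 → value 35, running total 353.00
- carton of books (97/23 per unit): all 23 → value 97, running total 450.00
- bundle of pipes (44/17 per unit): 4 of 17 → value 4×44/17 = 10.3529, running total 460.35
Total 460.35.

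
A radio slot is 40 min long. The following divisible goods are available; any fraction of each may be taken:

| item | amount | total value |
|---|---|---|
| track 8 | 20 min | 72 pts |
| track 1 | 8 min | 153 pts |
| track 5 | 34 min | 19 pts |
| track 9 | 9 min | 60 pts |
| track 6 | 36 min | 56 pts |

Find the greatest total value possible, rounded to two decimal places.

Take in order of value per unit:
- track 1 (153/8 per unit): all 8 → value 153, running total 153.00
- track 9 (60/9 per unit): all 9 → value 60, running total 213.00
- track 8 (72/20 per unit): all 20 → value 72, running total 285.00
- track 6 (56/36 per unit): 3 of 36 → value 3×56/36 = 4.6667, running total 289.67
Total 289.67.

289.67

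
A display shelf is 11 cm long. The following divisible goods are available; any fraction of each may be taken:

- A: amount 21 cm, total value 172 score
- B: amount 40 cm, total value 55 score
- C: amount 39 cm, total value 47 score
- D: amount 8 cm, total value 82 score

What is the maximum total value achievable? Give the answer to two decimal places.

106.57

Take in order of value per unit:
- D (82/8 per unit): all 8 → value 82, running total 82.00
- A (172/21 per unit): 3 of 21 → value 3×172/21 = 24.5714, running total 106.57
Total 106.57.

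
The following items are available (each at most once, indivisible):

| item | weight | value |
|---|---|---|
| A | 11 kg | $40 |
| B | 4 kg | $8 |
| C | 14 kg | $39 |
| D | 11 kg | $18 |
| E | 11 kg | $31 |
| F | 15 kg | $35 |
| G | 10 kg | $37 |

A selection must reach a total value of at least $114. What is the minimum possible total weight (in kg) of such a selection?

35

Subsets with value ≥ 114, sorted by total weight:
- A+C+G: weight 35, value 116
- A+B+E+G: weight 36, value 116
Minimum weight: 35 kg.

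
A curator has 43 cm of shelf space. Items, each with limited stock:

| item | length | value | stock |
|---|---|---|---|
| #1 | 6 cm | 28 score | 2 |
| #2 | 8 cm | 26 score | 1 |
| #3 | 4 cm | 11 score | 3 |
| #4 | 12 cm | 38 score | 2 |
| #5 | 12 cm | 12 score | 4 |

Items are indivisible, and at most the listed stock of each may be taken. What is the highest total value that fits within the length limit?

Best selections within length 43 and stock limits:
- 2×#1 + 1×#3 + 2×#4: length 40, value 143
- 2×#1 + 1×#2 + 2×#3 + 1×#4: length 40, value 142
- 1×#1 + 1×#2 + 1×#3 + 2×#4: length 42, value 141
- 1×#1 + 3×#3 + 2×#4: length 42, value 137
Best: 143 score.

143 score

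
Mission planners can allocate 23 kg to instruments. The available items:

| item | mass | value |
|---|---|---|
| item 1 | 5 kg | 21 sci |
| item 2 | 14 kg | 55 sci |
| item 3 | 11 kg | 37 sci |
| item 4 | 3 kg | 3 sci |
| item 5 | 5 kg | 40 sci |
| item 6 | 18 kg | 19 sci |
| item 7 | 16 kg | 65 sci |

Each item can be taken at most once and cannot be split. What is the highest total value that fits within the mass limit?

105 sci

Check high-value combinations within 23 kg:
- item 5+item 7: mass 5+16=21, value 40+65=105
- item 1+item 3+item 5: mass 5+11+5=21, value 21+37+40=98
- item 2+item 4+item 5: mass 14+3+5=22, value 55+3+40=98
- item 2+item 5: mass 14+5=19, value 55+40=95
Best: 105 sci.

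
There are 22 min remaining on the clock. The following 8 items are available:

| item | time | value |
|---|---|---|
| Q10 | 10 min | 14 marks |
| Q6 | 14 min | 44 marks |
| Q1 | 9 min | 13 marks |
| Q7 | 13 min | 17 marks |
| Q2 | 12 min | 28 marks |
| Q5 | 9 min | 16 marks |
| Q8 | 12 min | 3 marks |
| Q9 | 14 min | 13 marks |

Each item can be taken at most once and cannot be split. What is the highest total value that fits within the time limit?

Check high-value combinations within 22 min:
- Q6: time 14, value 44
- Q2+Q5: time 12+9=21, value 28+16=44
- Q10+Q2: time 10+12=22, value 14+28=42
Best: 44 marks.

44 marks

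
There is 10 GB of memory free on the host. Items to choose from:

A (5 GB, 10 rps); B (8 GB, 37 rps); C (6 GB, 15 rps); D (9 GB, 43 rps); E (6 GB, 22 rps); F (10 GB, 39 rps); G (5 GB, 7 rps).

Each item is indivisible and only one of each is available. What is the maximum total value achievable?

43 rps

Check high-value combinations within 10 GB:
- D: memory 9, value 43
- F: memory 10, value 39
- B: memory 8, value 37
- E: memory 6, value 22
Best: 43 rps.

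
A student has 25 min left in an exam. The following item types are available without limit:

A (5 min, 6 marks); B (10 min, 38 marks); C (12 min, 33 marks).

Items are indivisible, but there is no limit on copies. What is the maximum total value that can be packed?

82 marks

Best value-per-unit is B at 38/10; filling with it alone gives 2×38 = 76.
Optimal mix: 1×A + 2×B → time 25, value 82.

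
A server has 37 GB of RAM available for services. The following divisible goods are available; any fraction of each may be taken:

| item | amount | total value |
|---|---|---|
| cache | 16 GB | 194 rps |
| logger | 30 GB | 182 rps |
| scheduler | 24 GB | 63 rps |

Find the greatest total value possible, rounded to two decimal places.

Take in order of value per unit:
- cache (194/16 per unit): all 16 → value 194, running total 194.00
- logger (182/30 per unit): 21 of 30 → value 21×182/30 = 127.4000, running total 321.40
Total 321.40.

321.40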